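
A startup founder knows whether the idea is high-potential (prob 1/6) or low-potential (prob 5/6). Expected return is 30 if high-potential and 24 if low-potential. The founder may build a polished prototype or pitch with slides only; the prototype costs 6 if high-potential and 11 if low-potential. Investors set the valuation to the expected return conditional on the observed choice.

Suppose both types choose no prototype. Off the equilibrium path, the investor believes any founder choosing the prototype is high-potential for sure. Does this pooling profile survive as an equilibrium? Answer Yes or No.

On path, the investor holds the prior and pays 1/6·30 + 5/6·24 = 25. Off path (the prototype), believing high-potential, it pays 30.
high-potential: no prototype nets 25; the prototype nets 30 − 6 = 24. high-potential stays.
low-potential: no prototype nets 25; the prototype nets 30 − 11 = 19. low-potential stays.
No type deviates, so pooling is sustained.

Yes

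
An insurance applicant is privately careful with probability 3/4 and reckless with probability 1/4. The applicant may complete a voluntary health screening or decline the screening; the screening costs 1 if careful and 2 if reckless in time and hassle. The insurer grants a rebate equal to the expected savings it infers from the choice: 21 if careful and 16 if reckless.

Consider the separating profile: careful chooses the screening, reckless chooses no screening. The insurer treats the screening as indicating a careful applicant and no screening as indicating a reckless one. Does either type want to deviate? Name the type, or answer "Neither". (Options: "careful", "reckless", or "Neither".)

reckless

The screening pays 21; no screening pays 16.
careful: assigned the screening, nets 21 − 1 = 20; deviating to no screening nets 16.
reckless: assigned no screening, nets 16; deviating to the screening nets 21 − 2 = 19.
The reckless type gains 3 by deviating.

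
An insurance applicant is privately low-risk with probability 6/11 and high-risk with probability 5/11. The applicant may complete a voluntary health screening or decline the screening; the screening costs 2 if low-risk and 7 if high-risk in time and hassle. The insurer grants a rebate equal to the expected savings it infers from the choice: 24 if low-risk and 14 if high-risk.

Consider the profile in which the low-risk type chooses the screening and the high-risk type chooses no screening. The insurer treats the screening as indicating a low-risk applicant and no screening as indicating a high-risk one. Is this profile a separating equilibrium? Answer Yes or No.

No

Under these beliefs, the screening earns rebate 24 and no screening earns rebate 14.
low-risk: the screening nets 24 − 2 = 22; no screening nets 14. low-risk prefers the screening.
high-risk: the screening nets 24 − 7 = 17; no screening nets 14. high-risk would deviate to the screening.
high-risk has a profitable deviation, so the profile is not an equilibrium.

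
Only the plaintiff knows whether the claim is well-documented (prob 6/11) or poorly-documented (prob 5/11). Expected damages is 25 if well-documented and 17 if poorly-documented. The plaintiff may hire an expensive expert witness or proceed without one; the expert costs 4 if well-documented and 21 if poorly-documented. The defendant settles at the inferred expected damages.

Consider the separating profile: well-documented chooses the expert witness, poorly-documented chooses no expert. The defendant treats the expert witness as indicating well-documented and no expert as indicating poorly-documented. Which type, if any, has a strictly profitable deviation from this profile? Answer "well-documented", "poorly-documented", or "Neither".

Neither

The expert witness pays 25; no expert pays 17.
well-documented: assigned the expert witness, nets 25 − 4 = 21; deviating to no expert nets 17.
poorly-documented: assigned no expert, nets 17; deviating to the expert witness nets 25 − 21 = 4.
Both types strictly prefer their assigned action; no profitable deviation.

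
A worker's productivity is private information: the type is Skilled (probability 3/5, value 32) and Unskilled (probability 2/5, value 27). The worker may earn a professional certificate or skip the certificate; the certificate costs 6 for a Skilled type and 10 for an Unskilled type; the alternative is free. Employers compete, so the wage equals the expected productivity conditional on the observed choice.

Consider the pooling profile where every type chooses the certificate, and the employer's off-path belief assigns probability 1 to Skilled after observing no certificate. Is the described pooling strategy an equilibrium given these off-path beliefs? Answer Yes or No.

No

On path, the employer holds the prior and pays 3/5·32 + 2/5·27 = 30. Off path (no certificate), believing Skilled, it pays 32.
Skilled: the certificate nets 30 − 6 = 24; no certificate nets 32. Skilled would deviate.
Unskilled: the certificate nets 30 − 10 = 20; no certificate nets 32. Unskilled would deviate.
A type deviates, so pooling fails.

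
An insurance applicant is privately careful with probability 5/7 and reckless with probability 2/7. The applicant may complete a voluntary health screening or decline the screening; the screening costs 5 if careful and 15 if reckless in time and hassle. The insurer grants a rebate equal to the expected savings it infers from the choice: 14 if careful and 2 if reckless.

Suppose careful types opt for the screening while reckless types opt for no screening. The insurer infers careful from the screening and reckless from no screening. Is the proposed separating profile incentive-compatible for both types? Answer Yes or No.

Under these beliefs, the screening earns rebate 14 and no screening earns rebate 2.
careful: the screening nets 14 − 5 = 9; no screening nets 2. careful prefers the screening.
reckless: the screening nets 14 − 15 = -1; no screening nets 2. reckless prefers no screening.
Neither type deviates, so the separating profile is an equilibrium.

Yes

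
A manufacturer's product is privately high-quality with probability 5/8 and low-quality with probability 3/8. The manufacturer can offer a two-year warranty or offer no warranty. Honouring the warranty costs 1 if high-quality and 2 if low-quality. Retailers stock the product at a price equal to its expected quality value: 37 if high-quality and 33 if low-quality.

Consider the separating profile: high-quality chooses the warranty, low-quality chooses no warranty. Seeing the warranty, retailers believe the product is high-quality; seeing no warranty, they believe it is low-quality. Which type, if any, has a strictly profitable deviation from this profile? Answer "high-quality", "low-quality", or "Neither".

The warranty pays 37; no warranty pays 33.
high-quality: assigned the warranty, nets 37 − 1 = 36; deviating to no warranty nets 33.
low-quality: assigned no warranty, nets 33; deviating to the warranty nets 37 − 2 = 35.
The low-quality type gains 2 by deviating.

low-quality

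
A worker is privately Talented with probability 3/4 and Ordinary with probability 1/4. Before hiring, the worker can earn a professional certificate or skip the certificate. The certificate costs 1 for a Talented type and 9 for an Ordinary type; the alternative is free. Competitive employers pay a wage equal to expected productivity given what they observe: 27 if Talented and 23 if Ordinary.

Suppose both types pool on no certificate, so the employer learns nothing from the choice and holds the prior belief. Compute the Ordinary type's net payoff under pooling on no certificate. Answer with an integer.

26

Pooled wage = 3/4·27 + 1/4·23 = 26.
Ordinary pays no cost for no certificate, so net payoff = 26.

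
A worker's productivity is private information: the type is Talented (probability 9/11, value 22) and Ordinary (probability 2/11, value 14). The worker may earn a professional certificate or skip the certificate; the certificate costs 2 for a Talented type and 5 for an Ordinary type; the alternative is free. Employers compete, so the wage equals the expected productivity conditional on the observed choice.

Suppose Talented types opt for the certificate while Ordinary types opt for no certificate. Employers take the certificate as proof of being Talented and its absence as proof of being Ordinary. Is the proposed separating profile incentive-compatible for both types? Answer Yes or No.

Under these beliefs, the certificate earns wage 22 and no certificate earns wage 14.
Talented: the certificate nets 22 − 2 = 20; no certificate nets 14. Talented prefers the certificate.
Ordinary: the certificate nets 22 − 5 = 17; no certificate nets 14. Ordinary would deviate to the certificate.
Ordinary has a profitable deviation, so the profile is not an equilibrium.

No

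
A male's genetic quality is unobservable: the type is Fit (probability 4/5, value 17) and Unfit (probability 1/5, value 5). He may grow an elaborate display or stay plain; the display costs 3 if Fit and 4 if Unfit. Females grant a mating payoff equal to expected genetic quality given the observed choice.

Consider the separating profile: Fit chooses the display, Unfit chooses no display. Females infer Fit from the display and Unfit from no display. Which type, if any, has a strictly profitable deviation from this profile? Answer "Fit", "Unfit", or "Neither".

Unfit

The display pays 17; no display pays 5.
Fit: assigned the display, nets 17 − 3 = 14; deviating to no display nets 5.
Unfit: assigned no display, nets 5; deviating to the display nets 17 − 4 = 13.
The Unfit type gains 8 by deviating.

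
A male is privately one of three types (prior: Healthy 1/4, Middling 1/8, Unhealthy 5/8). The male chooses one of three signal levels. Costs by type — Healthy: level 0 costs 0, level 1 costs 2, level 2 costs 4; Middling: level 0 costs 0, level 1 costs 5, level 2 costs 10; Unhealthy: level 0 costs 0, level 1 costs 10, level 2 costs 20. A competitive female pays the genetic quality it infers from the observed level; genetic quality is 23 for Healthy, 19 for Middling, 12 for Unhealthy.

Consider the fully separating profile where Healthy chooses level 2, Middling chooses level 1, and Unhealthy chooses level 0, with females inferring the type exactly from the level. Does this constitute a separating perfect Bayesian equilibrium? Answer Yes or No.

Separating mating payoffs: level 2 → 23, level 1 → 19, level 0 → 12.
Healthy (assigned level 2): level 0: 12 − 0 = 12; level 1: 19 − 2 = 17; level 2: 23 − 4 = 19. Healthy stays.
Middling (assigned level 1): level 0: 12 − 0 = 12; level 1: 19 − 5 = 14; level 2: 23 − 10 = 13. Middling stays.
Unhealthy (assigned level 0): level 0: 12 − 0 = 12; level 1: 19 − 10 = 9; level 2: 23 − 20 = 3. Unhealthy stays.
Every type prefers its assigned level; separation holds.

Yes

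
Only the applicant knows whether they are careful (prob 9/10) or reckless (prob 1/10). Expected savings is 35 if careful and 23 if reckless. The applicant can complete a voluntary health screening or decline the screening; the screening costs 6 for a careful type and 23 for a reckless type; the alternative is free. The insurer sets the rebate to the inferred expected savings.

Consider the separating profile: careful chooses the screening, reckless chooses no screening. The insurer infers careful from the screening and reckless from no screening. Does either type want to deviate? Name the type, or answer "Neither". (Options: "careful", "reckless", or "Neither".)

The screening pays 35; no screening pays 23.
careful: assigned the screening, nets 35 − 6 = 29; deviating to no screening nets 23.
reckless: assigned no screening, nets 23; deviating to the screening nets 35 − 23 = 12.
Both types strictly prefer their assigned action; no profitable deviation.

Neither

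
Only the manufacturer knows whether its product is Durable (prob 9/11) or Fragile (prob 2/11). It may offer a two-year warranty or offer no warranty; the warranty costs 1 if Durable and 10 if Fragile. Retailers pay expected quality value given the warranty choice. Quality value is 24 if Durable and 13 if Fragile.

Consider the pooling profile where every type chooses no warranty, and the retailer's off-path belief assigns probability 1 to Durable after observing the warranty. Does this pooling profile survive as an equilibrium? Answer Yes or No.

No

On path, the retailer holds the prior and pays 9/11·24 + 2/11·13 = 22. Off path (the warranty), believing Durable, it pays 24.
Durable: no warranty nets 22; the warranty nets 24 − 1 = 23. Durable would deviate.
Fragile: no warranty nets 22; the warranty nets 24 − 10 = 14. Fragile stays.
A type deviates, so pooling fails.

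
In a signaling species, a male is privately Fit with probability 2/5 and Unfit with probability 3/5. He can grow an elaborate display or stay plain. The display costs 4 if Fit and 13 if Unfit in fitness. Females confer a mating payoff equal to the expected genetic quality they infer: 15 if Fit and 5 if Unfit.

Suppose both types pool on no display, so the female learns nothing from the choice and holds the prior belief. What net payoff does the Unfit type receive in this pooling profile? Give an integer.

9

Pooled mating payoff = 2/5·15 + 3/5·5 = 9.
Unfit pays no cost for no display, so net payoff = 9.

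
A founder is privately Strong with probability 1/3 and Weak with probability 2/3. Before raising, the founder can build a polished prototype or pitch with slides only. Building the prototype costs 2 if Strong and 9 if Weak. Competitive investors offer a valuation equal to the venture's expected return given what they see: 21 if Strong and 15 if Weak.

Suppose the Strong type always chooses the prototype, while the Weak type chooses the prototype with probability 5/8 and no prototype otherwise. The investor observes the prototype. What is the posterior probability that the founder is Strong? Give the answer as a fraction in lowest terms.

4/9

P(the prototype) = (1/3)·1 + (2/3)·(5/8) = 3/4.
By Bayes' rule, P(Strong | the prototype) = (1/3) / (3/4) = 4/9.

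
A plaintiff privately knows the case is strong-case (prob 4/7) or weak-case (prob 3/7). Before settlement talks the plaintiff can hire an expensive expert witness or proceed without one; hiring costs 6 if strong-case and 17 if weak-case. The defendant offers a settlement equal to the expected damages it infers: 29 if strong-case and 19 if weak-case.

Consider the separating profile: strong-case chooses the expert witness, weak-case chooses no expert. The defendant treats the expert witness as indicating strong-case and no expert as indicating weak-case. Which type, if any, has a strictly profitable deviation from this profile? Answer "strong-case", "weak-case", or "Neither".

Neither

The expert witness pays 29; no expert pays 19.
strong-case: assigned the expert witness, nets 29 − 6 = 23; deviating to no expert nets 19.
weak-case: assigned no expert, nets 19; deviating to the expert witness nets 29 − 17 = 12.
Both types strictly prefer their assigned action; no profitable deviation.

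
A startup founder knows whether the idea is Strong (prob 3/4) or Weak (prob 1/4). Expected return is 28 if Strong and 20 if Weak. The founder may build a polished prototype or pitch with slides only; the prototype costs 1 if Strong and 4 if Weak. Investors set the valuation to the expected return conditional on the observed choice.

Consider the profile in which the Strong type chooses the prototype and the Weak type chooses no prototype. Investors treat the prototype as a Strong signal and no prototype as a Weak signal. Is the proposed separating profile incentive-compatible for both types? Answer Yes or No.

No

Under these beliefs, the prototype earns valuation 28 and no prototype earns valuation 20.
Strong: the prototype nets 28 − 1 = 27; no prototype nets 20. Strong prefers the prototype.
Weak: the prototype nets 28 − 4 = 24; no prototype nets 20. Weak would deviate to the prototype.
Weak has a profitable deviation, so the profile is not an equilibrium.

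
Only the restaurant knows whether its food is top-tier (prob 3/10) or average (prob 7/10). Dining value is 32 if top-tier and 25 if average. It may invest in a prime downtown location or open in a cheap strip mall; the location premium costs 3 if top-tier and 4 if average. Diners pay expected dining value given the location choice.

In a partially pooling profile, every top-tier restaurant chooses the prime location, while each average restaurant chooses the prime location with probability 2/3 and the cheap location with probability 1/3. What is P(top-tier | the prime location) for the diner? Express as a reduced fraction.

P(the prime location) = (3/10)·1 + (7/10)·(2/3) = 23/30.
By Bayes' rule, P(top-tier | the prime location) = (3/10) / (23/30) = 9/23.

9/23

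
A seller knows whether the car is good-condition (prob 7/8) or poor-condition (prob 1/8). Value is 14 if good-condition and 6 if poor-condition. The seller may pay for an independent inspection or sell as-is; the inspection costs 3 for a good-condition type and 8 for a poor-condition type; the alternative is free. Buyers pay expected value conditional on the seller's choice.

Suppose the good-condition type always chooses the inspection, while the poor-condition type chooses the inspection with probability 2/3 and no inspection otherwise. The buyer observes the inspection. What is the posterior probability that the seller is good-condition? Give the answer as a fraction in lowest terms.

21/23

P(the inspection) = (7/8)·1 + (1/8)·(2/3) = 23/24.
By Bayes' rule, P(good-condition | the inspection) = (7/8) / (23/24) = 21/23.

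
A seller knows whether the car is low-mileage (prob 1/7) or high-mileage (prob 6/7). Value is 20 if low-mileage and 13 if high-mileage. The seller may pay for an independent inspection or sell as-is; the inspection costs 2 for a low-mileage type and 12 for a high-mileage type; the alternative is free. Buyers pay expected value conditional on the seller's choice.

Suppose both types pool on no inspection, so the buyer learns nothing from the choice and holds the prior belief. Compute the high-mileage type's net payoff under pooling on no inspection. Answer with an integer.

Pooled price = 1/7·20 + 6/7·13 = 14.
high-mileage pays no cost for no inspection, so net payoff = 14.

14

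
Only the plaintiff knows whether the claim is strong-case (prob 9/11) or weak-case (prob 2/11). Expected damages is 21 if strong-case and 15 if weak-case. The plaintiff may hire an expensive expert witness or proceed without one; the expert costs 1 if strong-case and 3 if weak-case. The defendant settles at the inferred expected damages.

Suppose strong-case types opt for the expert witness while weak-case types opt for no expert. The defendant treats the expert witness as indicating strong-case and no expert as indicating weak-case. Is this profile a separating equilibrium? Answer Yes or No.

No

Under these beliefs, the expert witness earns settlement 21 and no expert earns settlement 15.
strong-case: the expert witness nets 21 − 1 = 20; no expert nets 15. strong-case prefers the expert witness.
weak-case: the expert witness nets 21 − 3 = 18; no expert nets 15. weak-case would deviate to the expert witness.
weak-case has a profitable deviation, so the profile is not an equilibrium.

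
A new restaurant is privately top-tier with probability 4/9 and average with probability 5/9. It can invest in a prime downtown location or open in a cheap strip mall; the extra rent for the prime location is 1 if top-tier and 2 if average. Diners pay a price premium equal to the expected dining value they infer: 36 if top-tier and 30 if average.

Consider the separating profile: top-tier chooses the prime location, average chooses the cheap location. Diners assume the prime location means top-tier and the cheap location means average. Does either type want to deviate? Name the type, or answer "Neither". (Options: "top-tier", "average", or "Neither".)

The prime location pays 36; the cheap location pays 30.
top-tier: assigned the prime location, nets 36 − 1 = 35; deviating to the cheap location nets 30.
average: assigned the cheap location, nets 30; deviating to the prime location nets 36 − 2 = 34.
The average type gains 4 by deviating.

average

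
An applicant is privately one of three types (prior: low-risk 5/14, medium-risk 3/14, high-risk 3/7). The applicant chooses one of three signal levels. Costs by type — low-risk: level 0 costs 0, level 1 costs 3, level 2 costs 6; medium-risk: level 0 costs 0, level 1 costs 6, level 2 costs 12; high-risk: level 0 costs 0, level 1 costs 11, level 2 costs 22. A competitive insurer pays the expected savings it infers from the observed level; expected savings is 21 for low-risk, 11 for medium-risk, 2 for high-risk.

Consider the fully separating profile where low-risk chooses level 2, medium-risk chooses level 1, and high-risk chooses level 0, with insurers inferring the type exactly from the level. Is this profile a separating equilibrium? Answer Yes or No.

No

Separating rebates: level 2 → 21, level 1 → 11, level 0 → 2.
low-risk (assigned level 2): level 0: 2 − 0 = 2; level 1: 11 − 3 = 8; level 2: 21 − 6 = 15. low-risk stays.
medium-risk (assigned level 1): level 0: 2 − 0 = 2; level 1: 11 − 6 = 5; level 2: 21 − 12 = 9. medium-risk prefers level 2.
high-risk (assigned level 0): level 0: 2 − 0 = 2; level 1: 11 − 11 = 0; level 2: 21 − 22 = -1. high-risk stays.
At least one type deviates; the separating profile fails.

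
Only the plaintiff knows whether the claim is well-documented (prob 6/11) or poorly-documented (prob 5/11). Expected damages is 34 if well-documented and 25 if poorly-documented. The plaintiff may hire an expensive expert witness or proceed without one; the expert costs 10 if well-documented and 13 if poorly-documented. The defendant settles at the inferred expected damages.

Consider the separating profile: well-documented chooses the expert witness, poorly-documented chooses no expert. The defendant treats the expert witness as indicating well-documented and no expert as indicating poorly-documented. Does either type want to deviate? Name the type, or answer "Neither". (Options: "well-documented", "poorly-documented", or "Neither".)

The expert witness pays 34; no expert pays 25.
well-documented: assigned the expert witness, nets 34 − 10 = 24; deviating to no expert nets 25.
poorly-documented: assigned no expert, nets 25; deviating to the expert witness nets 34 − 13 = 21.
The well-documented type gains 1 by deviating.

well-documented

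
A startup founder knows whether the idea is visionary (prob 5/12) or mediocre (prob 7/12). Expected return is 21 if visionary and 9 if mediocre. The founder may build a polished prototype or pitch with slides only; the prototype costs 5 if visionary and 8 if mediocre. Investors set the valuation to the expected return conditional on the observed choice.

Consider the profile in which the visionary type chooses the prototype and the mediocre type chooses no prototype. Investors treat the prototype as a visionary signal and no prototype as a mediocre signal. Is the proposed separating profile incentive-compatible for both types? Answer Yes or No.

No

Under these beliefs, the prototype earns valuation 21 and no prototype earns valuation 9.
visionary: the prototype nets 21 − 5 = 16; no prototype nets 9. visionary prefers the prototype.
mediocre: the prototype nets 21 − 8 = 13; no prototype nets 9. mediocre would deviate to the prototype.
mediocre has a profitable deviation, so the profile is not an equilibrium.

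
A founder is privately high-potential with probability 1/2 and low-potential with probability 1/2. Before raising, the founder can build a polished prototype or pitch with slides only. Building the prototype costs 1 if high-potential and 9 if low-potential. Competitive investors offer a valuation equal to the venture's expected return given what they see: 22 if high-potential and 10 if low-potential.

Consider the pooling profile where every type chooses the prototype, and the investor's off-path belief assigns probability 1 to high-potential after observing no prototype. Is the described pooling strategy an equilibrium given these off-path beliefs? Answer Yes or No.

No

On path, the investor holds the prior and pays 1/2·22 + 1/2·10 = 16. Off path (no prototype), believing high-potential, it pays 22.
high-potential: the prototype nets 16 − 1 = 15; no prototype nets 22. high-potential would deviate.
low-potential: the prototype nets 16 − 9 = 7; no prototype nets 22. low-potential would deviate.
A type deviates, so pooling fails.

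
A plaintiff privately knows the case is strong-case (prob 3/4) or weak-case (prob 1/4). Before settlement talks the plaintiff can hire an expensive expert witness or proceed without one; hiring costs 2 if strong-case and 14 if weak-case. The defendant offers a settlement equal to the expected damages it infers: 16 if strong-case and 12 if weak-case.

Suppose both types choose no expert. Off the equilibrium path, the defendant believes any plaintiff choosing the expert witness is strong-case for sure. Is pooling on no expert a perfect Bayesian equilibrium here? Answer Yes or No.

On path, the defendant holds the prior and pays 3/4·16 + 1/4·12 = 15. Off path (the expert witness), believing strong-case, it pays 16.
strong-case: no expert nets 15; the expert witness nets 16 − 2 = 14. strong-case stays.
weak-case: no expert nets 15; the expert witness nets 16 − 14 = 2. weak-case stays.
No type deviates, so pooling is sustained.

Yes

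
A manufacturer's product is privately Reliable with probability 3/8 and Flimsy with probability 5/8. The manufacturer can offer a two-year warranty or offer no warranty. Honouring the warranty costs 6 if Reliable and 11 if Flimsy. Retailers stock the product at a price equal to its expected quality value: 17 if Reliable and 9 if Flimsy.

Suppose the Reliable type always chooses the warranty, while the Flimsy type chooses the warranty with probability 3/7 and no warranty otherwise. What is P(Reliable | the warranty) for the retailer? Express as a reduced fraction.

7/12

P(the warranty) = (3/8)·1 + (5/8)·(3/7) = 9/14.
By Bayes' rule, P(Reliable | the warranty) = (3/8) / (9/14) = 7/12.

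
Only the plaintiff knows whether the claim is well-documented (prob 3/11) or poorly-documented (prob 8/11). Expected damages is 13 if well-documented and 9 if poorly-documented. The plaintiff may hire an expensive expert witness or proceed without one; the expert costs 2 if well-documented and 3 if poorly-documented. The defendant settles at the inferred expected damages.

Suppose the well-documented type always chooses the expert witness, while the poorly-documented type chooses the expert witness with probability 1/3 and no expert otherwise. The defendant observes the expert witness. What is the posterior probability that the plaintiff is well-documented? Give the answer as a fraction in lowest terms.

P(the expert witness) = (3/11)·1 + (8/11)·(1/3) = 17/33.
By Bayes' rule, P(well-documented | the expert witness) = (3/11) / (17/33) = 9/17.

9/17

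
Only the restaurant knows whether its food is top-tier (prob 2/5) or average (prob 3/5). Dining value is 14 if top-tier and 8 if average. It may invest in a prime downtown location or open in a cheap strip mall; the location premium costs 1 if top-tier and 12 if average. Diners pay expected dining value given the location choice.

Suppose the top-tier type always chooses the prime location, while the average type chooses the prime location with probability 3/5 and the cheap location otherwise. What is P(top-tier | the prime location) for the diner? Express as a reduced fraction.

P(the prime location) = (2/5)·1 + (3/5)·(3/5) = 19/25.
By Bayes' rule, P(top-tier | the prime location) = (2/5) / (19/25) = 10/19.

10/19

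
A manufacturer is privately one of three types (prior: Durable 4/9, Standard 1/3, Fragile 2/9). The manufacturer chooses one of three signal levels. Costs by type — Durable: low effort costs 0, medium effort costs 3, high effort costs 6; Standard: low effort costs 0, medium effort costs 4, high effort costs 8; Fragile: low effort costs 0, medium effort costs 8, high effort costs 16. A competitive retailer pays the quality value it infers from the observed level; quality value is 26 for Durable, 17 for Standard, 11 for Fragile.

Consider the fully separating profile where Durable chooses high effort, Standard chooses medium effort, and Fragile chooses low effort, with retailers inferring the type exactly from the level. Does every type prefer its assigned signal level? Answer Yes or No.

No

Separating prices: high effort → 26, medium effort → 17, low effort → 11.
Durable (assigned high effort): low effort: 11 − 0 = 11; medium effort: 17 − 3 = 14; high effort: 26 − 6 = 20. Durable stays.
Standard (assigned medium effort): low effort: 11 − 0 = 11; medium effort: 17 − 4 = 13; high effort: 26 − 8 = 18. Standard prefers high effort.
Fragile (assigned low effort): low effort: 11 − 0 = 11; medium effort: 17 − 8 = 9; high effort: 26 − 16 = 10. Fragile stays.
At least one type deviates; the separating profile fails.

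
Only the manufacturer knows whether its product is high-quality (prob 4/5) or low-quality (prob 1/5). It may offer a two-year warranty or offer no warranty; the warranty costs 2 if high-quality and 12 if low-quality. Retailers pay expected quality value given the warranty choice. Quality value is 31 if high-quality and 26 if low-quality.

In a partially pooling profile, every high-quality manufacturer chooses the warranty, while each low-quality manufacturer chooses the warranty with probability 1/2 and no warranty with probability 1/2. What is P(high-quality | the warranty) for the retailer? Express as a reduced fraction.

8/9

P(the warranty) = (4/5)·1 + (1/5)·(1/2) = 9/10.
By Bayes' rule, P(high-quality | the warranty) = (4/5) / (9/10) = 8/9.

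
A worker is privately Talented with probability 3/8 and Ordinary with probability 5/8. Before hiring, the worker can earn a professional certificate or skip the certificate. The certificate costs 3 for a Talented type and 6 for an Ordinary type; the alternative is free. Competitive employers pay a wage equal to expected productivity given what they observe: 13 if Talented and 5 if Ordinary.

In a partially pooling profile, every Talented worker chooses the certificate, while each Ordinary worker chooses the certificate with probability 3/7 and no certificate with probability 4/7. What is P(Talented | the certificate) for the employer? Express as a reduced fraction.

7/12

P(the certificate) = (3/8)·1 + (5/8)·(3/7) = 9/14.
By Bayes' rule, P(Talented | the certificate) = (3/8) / (9/14) = 7/12.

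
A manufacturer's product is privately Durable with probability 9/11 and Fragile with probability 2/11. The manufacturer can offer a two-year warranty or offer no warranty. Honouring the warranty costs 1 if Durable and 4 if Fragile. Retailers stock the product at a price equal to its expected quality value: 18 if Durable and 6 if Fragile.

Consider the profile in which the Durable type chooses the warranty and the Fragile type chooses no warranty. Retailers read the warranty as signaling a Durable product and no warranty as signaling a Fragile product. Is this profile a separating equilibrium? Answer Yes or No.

No

Under these beliefs, the warranty earns price 18 and no warranty earns price 6.
Durable: the warranty nets 18 − 1 = 17; no warranty nets 6. Durable prefers the warranty.
Fragile: the warranty nets 18 − 4 = 14; no warranty nets 6. Fragile would deviate to the warranty.
Fragile has a profitable deviation, so the profile is not an equilibrium.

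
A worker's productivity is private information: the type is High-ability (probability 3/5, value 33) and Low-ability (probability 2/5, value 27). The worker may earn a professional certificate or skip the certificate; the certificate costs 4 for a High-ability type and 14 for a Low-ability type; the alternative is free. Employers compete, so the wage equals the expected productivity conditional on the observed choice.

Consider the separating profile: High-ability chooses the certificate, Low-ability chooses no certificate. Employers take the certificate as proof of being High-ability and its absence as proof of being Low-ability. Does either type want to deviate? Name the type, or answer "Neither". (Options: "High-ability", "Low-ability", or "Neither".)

The certificate pays 33; no certificate pays 27.
High-ability: assigned the certificate, nets 33 − 4 = 29; deviating to no certificate nets 27.
Low-ability: assigned no certificate, nets 27; deviating to the certificate nets 33 − 14 = 19.
Both types strictly prefer their assigned action; no profitable deviation.

Neither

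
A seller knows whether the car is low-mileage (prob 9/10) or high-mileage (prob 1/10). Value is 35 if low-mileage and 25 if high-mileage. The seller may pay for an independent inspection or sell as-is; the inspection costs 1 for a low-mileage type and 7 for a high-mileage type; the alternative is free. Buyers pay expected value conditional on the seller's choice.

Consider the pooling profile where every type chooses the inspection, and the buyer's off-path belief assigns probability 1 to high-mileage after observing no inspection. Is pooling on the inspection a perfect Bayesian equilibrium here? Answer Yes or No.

Yes

On path, the buyer holds the prior and pays 9/10·35 + 1/10·25 = 34. Off path (no inspection), believing high-mileage, it pays 25.
low-mileage: the inspection nets 34 − 1 = 33; no inspection nets 25. low-mileage stays.
high-mileage: the inspection nets 34 − 7 = 27; no inspection nets 25. high-mileage stays.
No type deviates, so pooling is sustained.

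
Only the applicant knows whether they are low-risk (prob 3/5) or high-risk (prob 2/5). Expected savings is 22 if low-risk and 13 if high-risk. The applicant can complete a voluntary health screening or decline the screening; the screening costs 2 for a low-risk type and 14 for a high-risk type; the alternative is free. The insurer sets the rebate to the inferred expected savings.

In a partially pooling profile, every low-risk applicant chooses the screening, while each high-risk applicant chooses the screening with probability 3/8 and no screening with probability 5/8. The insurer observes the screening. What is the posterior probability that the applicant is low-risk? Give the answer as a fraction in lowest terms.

P(the screening) = (3/5)·1 + (2/5)·(3/8) = 3/4.
By Bayes' rule, P(low-risk | the screening) = (3/5) / (3/4) = 4/5.

4/5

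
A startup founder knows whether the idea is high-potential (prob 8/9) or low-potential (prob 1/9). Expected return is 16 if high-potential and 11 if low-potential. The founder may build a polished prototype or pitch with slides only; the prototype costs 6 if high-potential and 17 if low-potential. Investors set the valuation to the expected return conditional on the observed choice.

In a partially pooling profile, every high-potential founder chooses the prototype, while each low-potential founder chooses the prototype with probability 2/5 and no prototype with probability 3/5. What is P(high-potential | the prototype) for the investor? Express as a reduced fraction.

20/21

P(the prototype) = (8/9)·1 + (1/9)·(2/5) = 14/15.
By Bayes' rule, P(high-potential | the prototype) = (8/9) / (14/15) = 20/21.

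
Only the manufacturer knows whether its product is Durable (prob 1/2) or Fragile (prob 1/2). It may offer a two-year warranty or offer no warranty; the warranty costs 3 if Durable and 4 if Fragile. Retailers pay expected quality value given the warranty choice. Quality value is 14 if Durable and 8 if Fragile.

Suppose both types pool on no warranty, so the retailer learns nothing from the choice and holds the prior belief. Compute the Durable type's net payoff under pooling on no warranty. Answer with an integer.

Pooled price = 1/2·14 + 1/2·8 = 11.
Durable pays no cost for no warranty, so net payoff = 11.

11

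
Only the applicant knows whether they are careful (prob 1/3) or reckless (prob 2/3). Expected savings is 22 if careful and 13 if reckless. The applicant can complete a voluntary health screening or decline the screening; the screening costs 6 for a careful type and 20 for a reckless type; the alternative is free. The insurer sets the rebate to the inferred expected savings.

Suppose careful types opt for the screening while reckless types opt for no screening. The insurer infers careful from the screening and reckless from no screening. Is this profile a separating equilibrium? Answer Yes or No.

Under these beliefs, the screening earns rebate 22 and no screening earns rebate 13.
careful: the screening nets 22 − 6 = 16; no screening nets 13. careful prefers the screening.
reckless: the screening nets 22 − 20 = 2; no screening nets 13. reckless prefers no screening.
Neither type deviates, so the separating profile is an equilibrium.

Yes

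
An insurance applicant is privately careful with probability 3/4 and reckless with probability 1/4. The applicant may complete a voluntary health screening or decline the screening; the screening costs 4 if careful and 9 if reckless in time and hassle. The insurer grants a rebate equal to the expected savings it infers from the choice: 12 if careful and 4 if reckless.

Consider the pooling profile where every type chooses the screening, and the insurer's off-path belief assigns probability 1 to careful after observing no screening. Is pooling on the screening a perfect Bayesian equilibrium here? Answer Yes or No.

No

On path, the insurer holds the prior and pays 3/4·12 + 1/4·4 = 10. Off path (no screening), believing careful, it pays 12.
careful: the screening nets 10 − 4 = 6; no screening nets 12. careful would deviate.
reckless: the screening nets 10 − 9 = 1; no screening nets 12. reckless would deviate.
A type deviates, so pooling fails.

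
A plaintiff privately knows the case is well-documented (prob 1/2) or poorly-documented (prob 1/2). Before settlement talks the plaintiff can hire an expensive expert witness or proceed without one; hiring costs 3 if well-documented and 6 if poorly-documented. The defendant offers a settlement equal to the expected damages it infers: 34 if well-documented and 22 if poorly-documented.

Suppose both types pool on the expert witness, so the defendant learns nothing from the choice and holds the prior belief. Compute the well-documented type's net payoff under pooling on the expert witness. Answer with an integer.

25

Pooled settlement = 1/2·34 + 1/2·22 = 28.
well-documented pays cost 3 for the expert witness, so net payoff = 28 − 3 = 25.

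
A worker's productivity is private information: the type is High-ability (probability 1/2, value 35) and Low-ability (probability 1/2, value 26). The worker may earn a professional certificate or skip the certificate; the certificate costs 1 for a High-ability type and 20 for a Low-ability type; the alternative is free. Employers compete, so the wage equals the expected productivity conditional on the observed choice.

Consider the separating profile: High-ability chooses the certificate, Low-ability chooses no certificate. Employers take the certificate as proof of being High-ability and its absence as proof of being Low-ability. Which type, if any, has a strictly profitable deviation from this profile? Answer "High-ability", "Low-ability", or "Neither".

Neither

The certificate pays 35; no certificate pays 26.
High-ability: assigned the certificate, nets 35 − 1 = 34; deviating to no certificate nets 26.
Low-ability: assigned no certificate, nets 26; deviating to the certificate nets 35 − 20 = 15.
Both types strictly prefer their assigned action; no profitable deviation.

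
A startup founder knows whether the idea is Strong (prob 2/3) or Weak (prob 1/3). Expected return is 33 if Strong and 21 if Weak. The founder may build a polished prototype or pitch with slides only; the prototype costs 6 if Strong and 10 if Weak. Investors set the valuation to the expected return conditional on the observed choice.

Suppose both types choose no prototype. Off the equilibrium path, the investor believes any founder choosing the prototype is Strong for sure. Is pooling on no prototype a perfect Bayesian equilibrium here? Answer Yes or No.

On path, the investor holds the prior and pays 2/3·33 + 1/3·21 = 29. Off path (the prototype), believing Strong, it pays 33.
Strong: no prototype nets 29; the prototype nets 33 − 6 = 27. Strong stays.
Weak: no prototype nets 29; the prototype nets 33 − 10 = 23. Weak stays.
No type deviates, so pooling is sustained.

Yes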